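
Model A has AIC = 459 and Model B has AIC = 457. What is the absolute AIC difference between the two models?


Absolute difference = |459 - 457| = 2.
The model with lower AIC (B) is preferred.

2


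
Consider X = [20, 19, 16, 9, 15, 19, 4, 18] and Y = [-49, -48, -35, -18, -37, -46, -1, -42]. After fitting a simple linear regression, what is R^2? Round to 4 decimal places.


After computing the OLS fit (b0=9.8973, b1=-2.9598):
SSres = 19.6384, SStot = 1982.0000.
R^2 = 1 - 19.6384/1982.0000 = 0.9901.

0.9901


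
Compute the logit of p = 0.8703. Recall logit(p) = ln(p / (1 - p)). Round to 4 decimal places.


Compute the odds: 0.8703/0.1297 = 6.7101.
Take the natural log: ln(6.7101) = 1.9036.

1.9036


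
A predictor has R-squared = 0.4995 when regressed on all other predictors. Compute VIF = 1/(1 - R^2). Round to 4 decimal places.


VIF = 1 / (1 - 0.4995).
= 1 / 0.5005 = 1.9980.

1.9980


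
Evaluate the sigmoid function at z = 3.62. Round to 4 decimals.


First, exp(-3.6200) = 0.0268.
Then sigma(z) = 1/(1 + 0.0268) = 0.9739.

0.9739


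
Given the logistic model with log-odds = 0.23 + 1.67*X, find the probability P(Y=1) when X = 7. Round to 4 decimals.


Linear predictor: z = 0.23 + 1.67 * 7 = 11.9200.
P = 1/(1 + exp(-11.9200)) = 1/(1 + 0.0000) = 1.0000.

1.0000


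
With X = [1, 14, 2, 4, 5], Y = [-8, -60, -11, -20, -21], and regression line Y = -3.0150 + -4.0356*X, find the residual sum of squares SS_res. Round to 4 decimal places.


Predicted values from Y = -3.0150 + -4.0356*X.
Residuals: [-0.9494, -0.4866, 0.0862, -0.8426, 2.1930].
SSres = 6.6648.

6.6648


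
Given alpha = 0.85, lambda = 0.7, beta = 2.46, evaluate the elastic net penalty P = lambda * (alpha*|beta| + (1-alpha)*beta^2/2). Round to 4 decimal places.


Compute:
L1 = 0.85 * 2.46 = 2.0910.
L2 = 0.15 * 2.46^2 / 2 = 0.4539.
Penalty = 0.7 * (2.0910 + 0.4539) = 1.7814.

1.7814


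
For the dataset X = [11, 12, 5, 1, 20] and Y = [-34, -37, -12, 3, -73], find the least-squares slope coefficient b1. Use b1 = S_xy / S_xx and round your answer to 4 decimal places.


The sample means are xbar = 9.8000 and ybar = -30.6000.
Compute S_xx = 210.8000 and S_xy = -835.6000.
Slope b1 = S_xy / S_xx = -835.6000 / 210.8000 = -3.9639.

-3.9639


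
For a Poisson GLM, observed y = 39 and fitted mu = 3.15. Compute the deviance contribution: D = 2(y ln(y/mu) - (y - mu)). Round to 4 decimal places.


Compute y*ln(y/mu) = 39*ln(39/3.15) = 39*2.516159 = 98.130201.
y - mu = 35.85.
D = 2*(98.130201 - (35.85)) = 124.560402, which rounds to 124.5604.

124.5604


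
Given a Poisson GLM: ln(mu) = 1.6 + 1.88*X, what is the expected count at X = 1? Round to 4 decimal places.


Linear predictor: eta = 1.6 + (1.88)(1) = 3.4800.
Expected count: mu = exp(3.4800) = 32.4597.

32.4597


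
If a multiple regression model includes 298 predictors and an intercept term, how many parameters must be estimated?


Including the intercept, the model has 298 predictor coefficients + 1 intercept.
Total = 299.

299


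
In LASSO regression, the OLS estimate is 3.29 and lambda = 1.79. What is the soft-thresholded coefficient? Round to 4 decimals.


Absolute value: |3.29| = 3.29.
Compare to lambda = 1.79.
Since |beta| > lambda, coefficient = sign(beta)*(|beta| - lambda) = 1.5000.

1.5000


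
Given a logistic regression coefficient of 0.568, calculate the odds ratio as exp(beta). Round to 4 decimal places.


exp(0.568) = 1.7647.
So the odds ratio is 1.7647.

1.7647


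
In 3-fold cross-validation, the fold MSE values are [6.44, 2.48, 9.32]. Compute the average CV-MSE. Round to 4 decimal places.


Add all fold MSEs: 18.2400.
Divide by k = 3: 18.2400/3 = 6.0800.

6.0800


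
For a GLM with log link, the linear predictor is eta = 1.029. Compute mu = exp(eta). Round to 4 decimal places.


The inverse log link gives:
mu = exp(1.029) = 2.7983.

2.7983


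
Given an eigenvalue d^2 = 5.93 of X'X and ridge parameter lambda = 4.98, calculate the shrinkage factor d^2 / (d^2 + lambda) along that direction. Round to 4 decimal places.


Denominator = d^2 + lambda = 5.93 + 4.98 = 10.9100.
Shrinkage = 5.93 / 10.9100 = 0.5435.

0.5435


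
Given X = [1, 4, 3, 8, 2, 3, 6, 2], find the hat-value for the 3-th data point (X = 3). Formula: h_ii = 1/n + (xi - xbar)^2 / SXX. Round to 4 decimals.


Mean of X: xbar = 3.6250.
SXX = 37.8750.
For X = 3: h = 1/8 + (3 - 3.6250)^2/37.8750 = 0.1353.

0.1353


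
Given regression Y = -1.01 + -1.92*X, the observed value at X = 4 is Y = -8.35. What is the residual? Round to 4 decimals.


Compute yhat = -1.01 + (-1.92)(4) = -8.6900.
Residual = actual - predicted = -8.35 - -8.6900 = 0.3400.

0.3400


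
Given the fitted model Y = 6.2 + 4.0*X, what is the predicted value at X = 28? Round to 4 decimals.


Plug X = 28 into Y = 6.2 + 4.0*X:
Y = 6.2 + 112.0000 = 118.2000.

118.2000


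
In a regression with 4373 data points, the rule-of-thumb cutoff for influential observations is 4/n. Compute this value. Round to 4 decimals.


The threshold is 4/n.
4/4373 = 0.0009.

0.0009


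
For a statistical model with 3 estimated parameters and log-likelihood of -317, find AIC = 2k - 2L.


Compute:
2k = 2*3 = 6.
-2*loglik = -2*(-317) = 634.
AIC = 6 + 634 = 640.

640


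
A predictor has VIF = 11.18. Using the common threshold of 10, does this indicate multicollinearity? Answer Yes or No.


Check: VIF = 11.18 vs threshold = 10.
Since 11.18 >= 10, the answer is Yes.

Yes


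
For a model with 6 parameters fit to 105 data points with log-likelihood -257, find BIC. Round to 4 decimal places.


k * ln(n) = 6 * ln(105) = 6 * 4.653960 = 27.923760.
-2 * loglik = -2 * (-257) = 514.
BIC = 27.923760 + 514 = 541.923760, which rounds to 541.9238.

541.9238


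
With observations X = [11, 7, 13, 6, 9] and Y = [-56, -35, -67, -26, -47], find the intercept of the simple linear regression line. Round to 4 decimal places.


Compute b1 = -5.6646 from the OLS formula.
With xbar = 9.2000 and ybar = -46.2000, the intercept is:
b0 = -46.2000 - -5.6646 * 9.2000 = 5.9146.

5.9146


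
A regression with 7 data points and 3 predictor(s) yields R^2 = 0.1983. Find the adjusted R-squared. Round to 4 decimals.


Adjusted R^2 = 1 - (1 - R^2) * (n-1)/(n-p-1).
(1 - R^2) = 0.8017.
(n-1)/(n-p-1) = 6/3.
(1 - R^2) * (n-1) = 0.8017 * 6 = 4.8102.
Divide by (n-p-1): 4.8102 / 3 = 1.6034.
Adj R^2 = 1 - 1.6034 = -0.6034.

-0.6034


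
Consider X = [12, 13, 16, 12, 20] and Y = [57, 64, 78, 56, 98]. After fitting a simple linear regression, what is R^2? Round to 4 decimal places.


After computing the OLS fit (b0=-4.3178, b1=5.1314):
SSres = 4.3856, SStot = 1247.2000.
R^2 = 1 - 4.3856/1247.2000 = 0.9965.

0.9965


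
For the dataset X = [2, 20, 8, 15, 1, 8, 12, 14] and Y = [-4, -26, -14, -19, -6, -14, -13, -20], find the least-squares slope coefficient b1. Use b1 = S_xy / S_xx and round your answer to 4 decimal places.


The sample means are xbar = 10.0000 and ybar = -14.5000.
Compute S_xx = 298.0000 and S_xy = -319.0000.
Slope b1 = S_xy / S_xx = -319.0000 / 298.0000 = -1.0705.

-1.0705


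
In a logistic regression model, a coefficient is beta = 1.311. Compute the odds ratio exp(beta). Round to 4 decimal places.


The odds ratio is computed as:
OR = e^(1.311) = 3.7099.

3.7099


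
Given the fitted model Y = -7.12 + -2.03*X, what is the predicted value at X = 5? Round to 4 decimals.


Predicted value:
Y = -7.12 + (-2.03)(5) = -7.12 + -10.1500 = -17.2700.

-17.2700


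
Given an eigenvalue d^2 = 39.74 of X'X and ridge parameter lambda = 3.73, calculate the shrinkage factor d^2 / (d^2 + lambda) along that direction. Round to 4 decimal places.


Denominator = d^2 + lambda = 39.74 + 3.73 = 43.4700.
Shrinkage = 39.74 / 43.4700 = 0.9142.

0.9142


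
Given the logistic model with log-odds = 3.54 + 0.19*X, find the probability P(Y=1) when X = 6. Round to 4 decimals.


z = 3.54 + 0.19 * 6 = 4.6800.
Sigmoid: P = 1 / (1 + exp(-4.6800)) = 0.9908.

0.9908


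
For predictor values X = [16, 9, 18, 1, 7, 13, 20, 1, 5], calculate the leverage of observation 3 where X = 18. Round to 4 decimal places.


Mean of X: xbar = 10.0000.
SXX = 406.0000.
For X = 18: h = 1/9 + (18 - 10.0000)^2/406.0000 = 0.2687.

0.2687


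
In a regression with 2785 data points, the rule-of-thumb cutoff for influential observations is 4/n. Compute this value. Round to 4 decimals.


Cook's distance cutoff = 4/n = 4/2785.
= 0.0014.

0.0014


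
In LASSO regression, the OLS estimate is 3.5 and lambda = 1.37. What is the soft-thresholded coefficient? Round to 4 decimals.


Absolute value: |3.5| = 3.5.
Compare to lambda = 1.37.
Since |beta| > lambda, coefficient = sign(beta)*(|beta| - lambda) = 2.1300.

2.1300


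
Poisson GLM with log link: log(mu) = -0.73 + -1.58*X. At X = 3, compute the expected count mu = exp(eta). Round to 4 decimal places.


eta = -0.73 + -1.58 * 3 = -5.4700.
mu = exp(-5.4700) = 0.0042.

0.0042


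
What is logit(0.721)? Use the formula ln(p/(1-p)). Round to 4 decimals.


The odds are p/(1-p) = 0.721 / 0.279 = 2.5842.
logit(p) = ln(2.5842) = 0.9494.

0.9494


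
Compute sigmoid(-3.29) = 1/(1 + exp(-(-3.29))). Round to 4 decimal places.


Compute exp(3.2900) = 26.8429.
Sigmoid = 1 / (1 + 26.8429) = 1 / 27.8429 = 0.0359.

0.0359


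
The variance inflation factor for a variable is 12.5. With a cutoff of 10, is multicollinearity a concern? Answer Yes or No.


Compare VIF = 12.5 to the threshold of 10.
12.5 >= 10, so the answer is Yes.

Yes


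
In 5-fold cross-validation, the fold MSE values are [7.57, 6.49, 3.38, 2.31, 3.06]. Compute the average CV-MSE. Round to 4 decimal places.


Add all fold MSEs: 22.8100.
Divide by k = 5: 22.8100/5 = 4.5620.

4.5620


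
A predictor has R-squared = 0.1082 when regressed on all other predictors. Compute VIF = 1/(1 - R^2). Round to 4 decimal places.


Denominator: 1 - 0.1082 = 0.8918.
VIF = 1 / 0.8918 = 1.1213.

1.1213


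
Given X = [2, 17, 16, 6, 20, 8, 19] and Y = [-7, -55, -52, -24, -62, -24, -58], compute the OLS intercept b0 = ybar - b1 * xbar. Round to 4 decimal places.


The slope is b1 = -3.0089.
Sample means are xbar = 12.5714 and ybar = -40.2857.
Intercept: b0 = -40.2857 - (-3.0089)(12.5714) = -2.4591.

-2.4591


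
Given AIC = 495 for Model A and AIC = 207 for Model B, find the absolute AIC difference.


Absolute difference = |495 - 207| = 288.
The model with lower AIC (B) is preferred.

288


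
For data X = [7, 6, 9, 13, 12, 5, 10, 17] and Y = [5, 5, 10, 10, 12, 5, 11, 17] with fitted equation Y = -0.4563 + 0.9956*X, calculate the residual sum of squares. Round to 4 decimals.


Compute predicted values, then residuals = yi - yhat_i.
Residuals: [-1.5129, -0.5173, 1.4959, -2.4865, 0.5091, 0.4783, 1.5003, 0.5311].
SSres = sum(residual^2) = 13.9978.

13.9978


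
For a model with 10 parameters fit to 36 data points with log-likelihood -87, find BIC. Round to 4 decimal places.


k * ln(n) = 10 * ln(36) = 10 * 3.583519 = 35.835190.
-2 * loglik = -2 * (-87) = 174.
BIC = 35.835190 + 174 = 209.835190, which rounds to 209.8352.

209.8352


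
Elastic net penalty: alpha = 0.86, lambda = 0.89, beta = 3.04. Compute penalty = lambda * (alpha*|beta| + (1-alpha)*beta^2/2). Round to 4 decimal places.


Compute:
L1 = 0.86 * 3.04 = 2.6144.
L2 = 0.14 * 3.04^2 / 2 = 0.6469.
Penalty = 0.89 * (2.6144 + 0.6469) = 2.9026.

2.9026


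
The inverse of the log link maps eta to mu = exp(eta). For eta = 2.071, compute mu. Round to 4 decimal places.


The inverse log link gives:
mu = exp(2.071) = 7.9328.

7.9328


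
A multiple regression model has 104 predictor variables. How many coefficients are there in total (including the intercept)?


Total coefficients = number of predictors + 1 (for the intercept).
= 104 + 1 = 105.

105


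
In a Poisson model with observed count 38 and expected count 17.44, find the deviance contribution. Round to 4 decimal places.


First: ln(38/17.44) = 0.778820.
Then: 38 * 0.778820 = 29.595160.
y - mu = 38 - 17.44 = 20.56.
D = 2(29.595160 - 20.56) = 18.070320, which rounds to 18.0703.

18.0703


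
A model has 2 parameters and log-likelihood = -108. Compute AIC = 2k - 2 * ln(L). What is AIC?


AIC = 2k - 2*loglik = 2(2) - 2(-108).
= 4 + 216 = 220.

220


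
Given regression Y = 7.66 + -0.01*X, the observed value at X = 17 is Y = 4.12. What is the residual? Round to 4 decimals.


Compute yhat = 7.66 + (-0.01)(17) = 7.4900.
Residual = actual - predicted = 4.12 - 7.4900 = -3.3700.

-3.3700


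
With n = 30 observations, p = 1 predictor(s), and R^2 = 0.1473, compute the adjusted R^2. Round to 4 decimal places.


Using the formula:
(1 - 0.1473) = 0.8527.
Multiply by 29/28: 0.8527 * 29 = 24.7283, then 24.7283 / 28 = 0.8832.
Adj R^2 = 1 - 0.8832 = 0.1168.

0.1168


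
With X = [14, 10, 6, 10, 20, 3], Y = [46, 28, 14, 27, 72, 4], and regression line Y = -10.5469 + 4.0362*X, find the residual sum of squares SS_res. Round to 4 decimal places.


Compute predicted values, then residuals = yi - yhat_i.
Residuals: [0.0401, -1.8151, 0.3297, -2.8151, 1.8229, 2.4383].
SSres = sum(residual^2) = 20.5980.

20.5980


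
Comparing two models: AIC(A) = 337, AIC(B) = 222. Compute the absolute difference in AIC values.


|AIC_A - AIC_B| = |337 - 222| = 115.
Model B is preferred (lower AIC).

115


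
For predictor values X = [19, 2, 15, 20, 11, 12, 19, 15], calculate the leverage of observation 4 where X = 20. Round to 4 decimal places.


Compute xbar = 14.1250 with n = 8 observations.
SXX = 244.8750.
Leverage = 1/8 + (20 - 14.1250)^2/244.8750 = 0.2660.

0.2660


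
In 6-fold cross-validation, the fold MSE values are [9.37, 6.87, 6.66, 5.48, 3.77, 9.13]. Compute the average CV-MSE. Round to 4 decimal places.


Sum of fold MSEs = 41.2800.
Average = 41.2800 / 6 = 6.8800.

6.8800


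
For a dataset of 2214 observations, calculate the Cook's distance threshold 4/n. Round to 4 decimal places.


The threshold is 4/n.
4/2214 = 0.0018.

0.0018


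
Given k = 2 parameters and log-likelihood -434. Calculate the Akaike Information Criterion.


AIC = 2k - 2*loglik = 2(2) - 2(-434).
= 4 + 868 = 872.

872


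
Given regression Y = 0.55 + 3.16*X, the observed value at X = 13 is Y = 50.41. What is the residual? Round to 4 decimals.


Compute yhat = 0.55 + (3.16)(13) = 41.6300.
Residual = actual - predicted = 50.41 - 41.6300 = 8.7800.

8.7800


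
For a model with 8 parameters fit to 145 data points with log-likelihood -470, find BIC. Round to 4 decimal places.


Compute k*ln(n) = 8*ln(145) = 8*4.976734 = 39.813872.
Then -2*loglik = 940.
BIC = 39.813872 + 940 = 979.813872, which rounds to 979.8139.

979.8139


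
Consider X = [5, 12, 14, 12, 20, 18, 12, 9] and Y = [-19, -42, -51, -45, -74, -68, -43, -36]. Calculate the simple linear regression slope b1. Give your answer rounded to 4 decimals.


The sample means are xbar = 12.7500 and ybar = -47.2500.
Compute S_xx = 157.5000 and S_xy = -577.5000.
Slope b1 = S_xy / S_xx = -577.5000 / 157.5000 = -3.6667.

-3.6667


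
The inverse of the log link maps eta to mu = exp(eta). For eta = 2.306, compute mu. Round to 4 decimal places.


The inverse log link gives:
mu = exp(2.306) = 10.0342.

10.0342


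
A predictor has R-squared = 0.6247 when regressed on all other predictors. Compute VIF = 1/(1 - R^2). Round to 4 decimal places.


Denominator: 1 - 0.6247 = 0.3753.
VIF = 1 / 0.3753 = 2.6645.

2.6645


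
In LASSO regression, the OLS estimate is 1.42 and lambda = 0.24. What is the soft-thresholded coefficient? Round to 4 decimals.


Check: |1.42| = 1.42 vs lambda = 0.24.
Since |beta| > lambda, coefficient = sign(beta)*(|beta| - lambda) = 1.1800.
Soft-thresholded coefficient = 1.1800.

1.1800


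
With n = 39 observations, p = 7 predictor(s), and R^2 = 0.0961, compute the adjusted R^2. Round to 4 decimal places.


Using the formula:
(1 - 0.0961) = 0.9039.
Multiply by 38/31: 0.9039 * 38 = 34.3482, then 34.3482 / 31 = 1.1080.
Adj R^2 = 1 - 1.1080 = -0.1080.

-0.1080


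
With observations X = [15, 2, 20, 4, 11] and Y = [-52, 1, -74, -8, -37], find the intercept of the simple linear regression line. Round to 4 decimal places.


First find the slope: b1 = -4.1252.
Means: xbar = 10.4000, ybar = -34.0000.
b0 = ybar - b1 * xbar = -34.0000 - -4.1252 * 10.4000 = 8.9023.

8.9023


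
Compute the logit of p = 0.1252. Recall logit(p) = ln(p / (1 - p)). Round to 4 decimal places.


The odds are p/(1-p) = 0.1252 / 0.8748 = 0.1431.
logit(p) = ln(0.1431) = -1.9441.

-1.9441


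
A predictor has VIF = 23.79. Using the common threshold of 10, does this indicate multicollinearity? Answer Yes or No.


Compare VIF = 23.79 to the threshold of 10.
23.79 >= 10, so the answer is Yes.

Yes


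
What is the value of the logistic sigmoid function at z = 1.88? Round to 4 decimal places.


First, exp(-1.8800) = 0.1526.
Then sigma(z) = 1/(1 + 0.1526) = 0.8676.

0.8676


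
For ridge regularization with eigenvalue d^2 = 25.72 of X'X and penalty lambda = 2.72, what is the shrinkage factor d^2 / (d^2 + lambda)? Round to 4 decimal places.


d^2 + lambda = 25.72 + 2.72 = 28.4400.
Shrinkage factor = 25.72/28.4400 = 0.9044.

0.9044


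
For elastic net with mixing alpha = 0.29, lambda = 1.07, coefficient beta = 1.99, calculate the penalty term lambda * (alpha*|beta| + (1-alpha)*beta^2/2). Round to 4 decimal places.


L1 component = 0.29 * |1.99| = 0.5771.
L2 component = 0.71 * 1.99^2 / 2 = 1.4058.
Penalty = 1.07 * (0.5771 + 1.4058) = 1.07 * 1.9829 = 2.1217.

2.1217


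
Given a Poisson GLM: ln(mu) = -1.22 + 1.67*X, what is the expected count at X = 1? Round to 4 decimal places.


Linear predictor: eta = -1.22 + (1.67)(1) = 0.4500.
Expected count: mu = exp(0.4500) = 1.5683.

1.5683


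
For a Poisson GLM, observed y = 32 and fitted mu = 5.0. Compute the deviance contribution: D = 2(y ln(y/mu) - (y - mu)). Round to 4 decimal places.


y/mu = 32/5.0 = 6.400000 (approx.), and ln(32/5.0) = 1.856298.
y * ln(y/mu) = 32 * 1.856298 = 59.401536.
y - mu = 27.0.
D = 2 * (59.401536 - 27.0) = 64.803072, which rounds to 64.8031.

64.8031


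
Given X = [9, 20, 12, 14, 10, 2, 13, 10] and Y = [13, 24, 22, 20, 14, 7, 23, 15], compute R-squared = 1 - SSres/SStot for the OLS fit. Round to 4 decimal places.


Fit the OLS line: b0 = 5.3802, b1 = 1.0551.
SSres = 45.4490.
SStot = 247.5000.
R^2 = 1 - 45.4490/247.5000 = 0.8164.

0.8164


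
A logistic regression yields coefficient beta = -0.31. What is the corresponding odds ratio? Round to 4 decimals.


exp(-0.31) = 0.7334.
So the odds ratio is 0.7334.

0.7334


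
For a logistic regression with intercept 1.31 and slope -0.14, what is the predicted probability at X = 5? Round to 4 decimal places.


Compute z = 1.31 + (-0.14)(5) = 0.6100.
exp(-z) = 0.5434.
P = 1/(1 + 0.5434) = 0.6479.

0.6479


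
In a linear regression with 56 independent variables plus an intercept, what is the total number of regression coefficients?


Each predictor gets one coefficient, plus one intercept.
Total parameters = 56 + 1 = 57.

57


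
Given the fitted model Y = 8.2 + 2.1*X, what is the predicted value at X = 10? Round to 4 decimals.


Predicted value:
Y = 8.2 + (2.1)(10) = 8.2 + 21.0000 = 29.2000.

29.2000


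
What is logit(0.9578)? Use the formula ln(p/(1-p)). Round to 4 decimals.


The odds are p/(1-p) = 0.9578 / 0.0422 = 22.6967.
logit(p) = ln(22.6967) = 3.1222.

3.1222


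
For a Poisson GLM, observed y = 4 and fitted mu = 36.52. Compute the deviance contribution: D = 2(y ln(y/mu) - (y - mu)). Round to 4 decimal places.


y/mu = 4/36.52 = 0.109529 (approx.), and ln(4/36.52) = -2.211566.
y * ln(y/mu) = 4 * -2.211566 = -8.846264.
y - mu = -32.52.
D = 2 * (-8.846264 - -32.52) = 47.347472, which rounds to 47.3475.

47.3475


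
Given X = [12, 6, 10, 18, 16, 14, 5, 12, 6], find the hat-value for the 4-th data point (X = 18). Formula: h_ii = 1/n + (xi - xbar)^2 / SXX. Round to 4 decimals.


Mean of X: xbar = 11.0000.
SXX = 172.0000.
For X = 18: h = 1/9 + (18 - 11.0000)^2/172.0000 = 0.3960.

0.3960


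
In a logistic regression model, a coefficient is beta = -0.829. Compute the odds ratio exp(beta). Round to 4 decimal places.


Odds ratio = exp(beta) = exp(-0.829).
= 0.4365.

0.4365


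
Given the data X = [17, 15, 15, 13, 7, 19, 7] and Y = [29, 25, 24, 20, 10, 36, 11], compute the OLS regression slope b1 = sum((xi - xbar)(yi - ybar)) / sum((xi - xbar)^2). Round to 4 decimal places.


The sample means are xbar = 13.2857 and ybar = 22.1429.
Compute S_xx = 131.4286 and S_xy = 259.7143.
Slope b1 = S_xy / S_xx = 259.7143 / 131.4286 = 1.9761.

1.9761


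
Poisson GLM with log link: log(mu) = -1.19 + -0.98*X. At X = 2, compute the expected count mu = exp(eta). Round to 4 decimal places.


Compute eta = -1.19 + -0.98 * 2 = -3.1500.
Apply inverse link: mu = e^-3.1500 = 0.0429.

0.0429


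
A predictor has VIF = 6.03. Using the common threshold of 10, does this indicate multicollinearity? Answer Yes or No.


Check: VIF = 6.03 vs threshold = 10.
Since 6.03 < 10, the answer is No.

No


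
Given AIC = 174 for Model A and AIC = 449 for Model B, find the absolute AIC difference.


Absolute difference = |174 - 449| = 275.
The model with lower AIC (A) is preferred.

275


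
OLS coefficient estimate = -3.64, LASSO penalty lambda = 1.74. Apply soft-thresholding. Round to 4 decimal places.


Check: |-3.64| = 3.64 vs lambda = 1.74.
Since |beta| > lambda, coefficient = sign(beta)*(|beta| - lambda) = -1.9000.
Soft-thresholded coefficient = -1.9000.

-1.9000


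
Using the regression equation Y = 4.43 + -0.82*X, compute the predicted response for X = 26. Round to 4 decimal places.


Predicted value:
Y = 4.43 + (-0.82)(26) = 4.43 + -21.3200 = -16.8900.

-16.8900


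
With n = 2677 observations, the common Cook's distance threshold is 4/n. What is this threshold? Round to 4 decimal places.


Cook's distance cutoff = 4/n = 4/2677.
= 0.0015.

0.0015


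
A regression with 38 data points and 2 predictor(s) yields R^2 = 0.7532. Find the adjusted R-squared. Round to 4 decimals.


Adjusted R^2 = 1 - (1 - R^2) * (n-1)/(n-p-1).
(1 - R^2) = 0.2468.
(n-1)/(n-p-1) = 37/35.
(1 - R^2) * (n-1) = 0.2468 * 37 = 9.1316.
Divide by (n-p-1): 9.1316 / 35 = 0.2609.
Adj R^2 = 1 - 0.2609 = 0.7391.

0.7391


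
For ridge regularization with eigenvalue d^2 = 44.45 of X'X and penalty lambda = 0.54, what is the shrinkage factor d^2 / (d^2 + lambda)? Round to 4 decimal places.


d^2 + lambda = 44.45 + 0.54 = 44.9900.
Shrinkage factor = 44.45/44.9900 = 0.9880.

0.9880


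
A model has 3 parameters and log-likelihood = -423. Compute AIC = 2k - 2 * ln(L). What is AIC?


AIC = 2*3 - 2*(-423).
= 6 + 846 = 852.

852


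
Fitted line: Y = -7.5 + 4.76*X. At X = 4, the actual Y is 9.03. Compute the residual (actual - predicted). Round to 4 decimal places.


Predicted = -7.5 + 4.76 * 4 = 11.5400.
Residual = 9.03 - 11.5400 = -2.5100.

-2.5100


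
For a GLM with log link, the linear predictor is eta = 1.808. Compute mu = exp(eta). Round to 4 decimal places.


Apply the inverse link:
mu = e^1.808 = 6.0982.

6.0982


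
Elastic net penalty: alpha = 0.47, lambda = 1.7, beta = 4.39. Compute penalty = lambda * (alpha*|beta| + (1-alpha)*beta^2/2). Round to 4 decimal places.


L1 component = 0.47 * |4.39| = 2.0633.
L2 component = 0.53 * 4.39^2 / 2 = 5.1071.
Penalty = 1.7 * (2.0633 + 5.1071) = 1.7 * 7.1704 = 12.1897.

12.1897


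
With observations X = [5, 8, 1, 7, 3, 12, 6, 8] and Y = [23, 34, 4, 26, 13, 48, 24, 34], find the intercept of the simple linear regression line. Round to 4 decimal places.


Compute b1 = 3.9811 from the OLS formula.
With xbar = 6.2500 and ybar = 25.7500, the intercept is:
b0 = 25.7500 - 3.9811 * 6.2500 = 0.8679.

0.8679


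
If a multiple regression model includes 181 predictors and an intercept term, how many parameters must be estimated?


Total coefficients = number of predictors + 1 (for the intercept).
= 181 + 1 = 182.

182


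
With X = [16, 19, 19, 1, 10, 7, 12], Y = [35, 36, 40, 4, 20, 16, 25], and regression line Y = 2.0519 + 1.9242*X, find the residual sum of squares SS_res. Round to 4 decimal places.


Predicted values from Y = 2.0519 + 1.9242*X.
Residuals: [2.1609, -2.6117, 1.3883, 0.0239, -1.2939, 0.4787, -0.1423].
SSres = 15.3420.

15.3420


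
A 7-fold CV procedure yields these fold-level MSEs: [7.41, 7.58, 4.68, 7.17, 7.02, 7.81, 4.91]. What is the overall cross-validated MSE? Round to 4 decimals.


Sum of fold MSEs = 46.5800.
Average = 46.5800 / 7 = 6.6543.

6.6543


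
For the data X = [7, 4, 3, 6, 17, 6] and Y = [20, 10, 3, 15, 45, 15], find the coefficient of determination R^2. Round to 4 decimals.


After computing the OLS fit (b0=-2.3417, b1=2.8384):
SSres = 18.1866, SStot = 1040.0000.
R^2 = 1 - 18.1866/1040.0000 = 0.9825.

0.9825


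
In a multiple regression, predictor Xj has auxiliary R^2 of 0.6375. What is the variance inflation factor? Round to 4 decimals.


VIF = 1 / (1 - 0.6375).
= 1 / 0.3625 = 2.7586.

2.7586


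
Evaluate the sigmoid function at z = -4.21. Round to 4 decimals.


exp(4.2100) = 67.3565.
1 + exp(-z) = 68.3565.
sigmoid = 1/68.3565 = 0.0146.

0.0146


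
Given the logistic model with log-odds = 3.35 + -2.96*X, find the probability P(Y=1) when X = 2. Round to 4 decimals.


z = 3.35 + -2.96 * 2 = -2.5700.
Sigmoid: P = 1 / (1 + exp(2.5700)) = 0.0711.

0.0711


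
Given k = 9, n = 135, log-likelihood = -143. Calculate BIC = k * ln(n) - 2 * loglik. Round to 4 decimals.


ln(135) = 4.905275.
k * ln(n) = 9 * 4.905275 = 44.147475.
-2L = 286.
BIC = 44.147475 + 286 = 330.147475, which rounds to 330.1475.

330.1475


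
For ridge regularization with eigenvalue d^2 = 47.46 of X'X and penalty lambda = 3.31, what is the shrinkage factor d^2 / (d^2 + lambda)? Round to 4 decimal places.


Denominator = d^2 + lambda = 47.46 + 3.31 = 50.7700.
Shrinkage = 47.46 / 50.7700 = 0.9348.

0.9348


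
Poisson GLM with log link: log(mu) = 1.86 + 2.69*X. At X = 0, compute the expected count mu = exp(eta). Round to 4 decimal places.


Linear predictor: eta = 1.86 + (2.69)(0) = 1.8600.
Expected count: mu = exp(1.8600) = 6.4237.

6.4237


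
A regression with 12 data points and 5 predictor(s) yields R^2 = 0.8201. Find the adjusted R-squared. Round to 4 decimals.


Using the formula:
(1 - 0.8201) = 0.1799.
Multiply by 11/6: 0.1799 * 11 = 1.9789, then 1.9789 / 6 = 0.3298.
Adj R^2 = 1 - 0.3298 = 0.6702.

0.6702


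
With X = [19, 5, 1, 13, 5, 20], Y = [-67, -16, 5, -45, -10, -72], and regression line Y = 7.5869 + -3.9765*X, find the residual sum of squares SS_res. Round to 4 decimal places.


Compute predicted values, then residuals = yi - yhat_i.
Residuals: [0.9666, -3.7044, 1.3896, -0.8924, 2.2956, -0.0569].
SSres = sum(residual^2) = 22.6573.

22.6573


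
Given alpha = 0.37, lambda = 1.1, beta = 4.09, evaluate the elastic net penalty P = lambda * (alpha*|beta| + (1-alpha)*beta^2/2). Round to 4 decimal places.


alpha * |beta| = 0.37 * 4.09 = 1.5133.
(1-alpha) * beta^2/2 = 0.63 * 16.7281/2 = 5.2694.
Total = 1.1 * (1.5133 + 5.2694) = 7.4609.

7.4609


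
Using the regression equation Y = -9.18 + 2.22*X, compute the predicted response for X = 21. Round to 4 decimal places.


Substitute X = 21 into the equation:
Y = -9.18 + 2.22 * 21 = -9.18 + 46.6200 = 37.4400.

37.4400


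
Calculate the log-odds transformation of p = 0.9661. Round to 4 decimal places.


Compute the odds: 0.9661/0.0339 = 28.4985.
Take the natural log: ln(28.4985) = 3.3499.

3.3499


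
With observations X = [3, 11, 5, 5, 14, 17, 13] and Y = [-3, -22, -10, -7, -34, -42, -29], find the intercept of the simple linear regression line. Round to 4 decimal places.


The slope is b1 = -2.7389.
Sample means are xbar = 9.7143 and ybar = -21.0000.
Intercept: b0 = -21.0000 - (-2.7389)(9.7143) = 5.6063.

5.6063


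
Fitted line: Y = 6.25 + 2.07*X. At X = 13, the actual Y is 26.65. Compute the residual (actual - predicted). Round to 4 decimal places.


Fitted value at X = 13 is yhat = 6.25 + 2.07*13 = 33.1600.
Residual = 26.65 - 33.1600 = -6.5100.

-6.5100


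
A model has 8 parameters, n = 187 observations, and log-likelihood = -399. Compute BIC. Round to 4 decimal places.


Compute k*ln(n) = 8*ln(187) = 8*5.231109 = 41.848872.
Then -2*loglik = 798.
BIC = 41.848872 + 798 = 839.848872, which rounds to 839.8489.

839.8489


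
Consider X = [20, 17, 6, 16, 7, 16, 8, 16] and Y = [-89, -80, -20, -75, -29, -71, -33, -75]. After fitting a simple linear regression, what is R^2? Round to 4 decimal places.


Fit the OLS line: b0 = 7.3486, b1 = -5.0074.
SSres = 41.4888.
SStot = 5094.0000.
R^2 = 1 - 41.4888/5094.0000 = 0.9919.

0.9919


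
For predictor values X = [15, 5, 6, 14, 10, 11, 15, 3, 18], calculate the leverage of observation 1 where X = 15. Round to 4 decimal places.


Mean of X: xbar = 10.7778.
SXX = 215.5556.
For X = 15: h = 1/9 + (15 - 10.7778)^2/215.5556 = 0.1938.

0.1938


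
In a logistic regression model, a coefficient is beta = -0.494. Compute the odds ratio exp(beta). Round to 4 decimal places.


Odds ratio = exp(beta) = exp(-0.494).
= 0.6102.

0.6102


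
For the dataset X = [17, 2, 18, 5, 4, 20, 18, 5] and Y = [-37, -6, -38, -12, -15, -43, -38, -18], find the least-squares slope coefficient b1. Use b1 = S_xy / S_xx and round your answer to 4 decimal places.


Calculate xbar = 11.1250, ybar = -25.8750.
S_xx = 416.8750, S_xy = -776.1250.
Using b1 = S_xy / S_xx = -776.1250 / 416.8750, we get b1 = -1.8618.

-1.8618


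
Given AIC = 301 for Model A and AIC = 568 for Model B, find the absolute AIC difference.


Compute |301 - 568| = 267.
Model A has the smaller AIC.

267


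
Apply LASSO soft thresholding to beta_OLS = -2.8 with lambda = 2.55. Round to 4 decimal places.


Check: |-2.8| = 2.8 vs lambda = 2.55.
Since |beta| > lambda, coefficient = sign(beta)*(|beta| - lambda) = -0.2500.
Soft-thresholded coefficient = -0.2500.

-0.2500


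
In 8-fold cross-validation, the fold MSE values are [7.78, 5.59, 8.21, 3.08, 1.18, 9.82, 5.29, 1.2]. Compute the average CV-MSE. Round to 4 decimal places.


Total MSE across folds = 42.1500.
CV-MSE = 42.1500/8 = 5.2688.

5.2688


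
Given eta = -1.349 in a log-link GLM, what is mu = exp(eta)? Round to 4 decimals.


Apply the inverse link:
mu = e^-1.349 = 0.2595.

0.2595


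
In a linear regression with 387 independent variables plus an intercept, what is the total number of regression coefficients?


Each predictor gets one coefficient, plus one intercept.
Total parameters = 387 + 1 = 388.

388


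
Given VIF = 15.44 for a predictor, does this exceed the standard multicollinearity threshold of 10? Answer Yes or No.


Compare VIF = 15.44 to the threshold of 10.
15.44 >= 10, so the answer is Yes.

Yes


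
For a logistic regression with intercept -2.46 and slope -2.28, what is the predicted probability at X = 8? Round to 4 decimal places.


z = -2.46 + -2.28 * 8 = -20.7000.
Sigmoid: P = 1 / (1 + exp(20.7000)) = 0.0000.

0.0000


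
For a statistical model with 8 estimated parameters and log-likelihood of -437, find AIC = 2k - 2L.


AIC = 2*8 - 2*(-437).
= 16 + 874 = 890.

890


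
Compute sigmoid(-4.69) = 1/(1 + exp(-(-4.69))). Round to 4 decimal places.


Compute exp(4.6900) = 108.8532.
Sigmoid = 1 / (1 + 108.8532) = 1 / 109.8532 = 0.0091.

0.0091


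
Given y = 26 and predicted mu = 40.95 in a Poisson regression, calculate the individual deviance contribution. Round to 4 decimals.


y/mu = 26/40.95 = 0.634921 (approx.), and ln(26/40.95) = -0.454255.
y * ln(y/mu) = 26 * -0.454255 = -11.810630.
y - mu = -14.95.
D = 2 * (-11.810630 - -14.95) = 6.278740, which rounds to 6.2787.

6.2787


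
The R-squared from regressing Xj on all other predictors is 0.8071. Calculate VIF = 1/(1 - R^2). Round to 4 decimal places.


Denominator: 1 - 0.8071 = 0.1929.
VIF = 1 / 0.1929 = 5.1840.

5.1840


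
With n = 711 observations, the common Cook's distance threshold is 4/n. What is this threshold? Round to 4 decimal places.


Using the rule of thumb:
Threshold = 4 / 711 = 0.0056.

0.0056


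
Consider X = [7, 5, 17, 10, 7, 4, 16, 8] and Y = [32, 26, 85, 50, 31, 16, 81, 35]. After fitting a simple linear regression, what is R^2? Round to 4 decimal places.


Fit the OLS line: b0 = -4.3242, b1 = 5.2783.
SSres = 30.8379.
SStot = 4586.0000.
R^2 = 1 - 30.8379/4586.0000 = 0.9933.

0.9933


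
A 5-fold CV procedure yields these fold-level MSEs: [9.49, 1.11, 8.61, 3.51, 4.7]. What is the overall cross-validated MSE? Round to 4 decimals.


Total MSE across folds = 27.4200.
CV-MSE = 27.4200/5 = 5.4840.

5.4840


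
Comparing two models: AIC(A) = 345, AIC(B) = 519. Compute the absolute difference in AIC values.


Absolute difference = |345 - 519| = 174.
The model with lower AIC (A) is preferred.

174


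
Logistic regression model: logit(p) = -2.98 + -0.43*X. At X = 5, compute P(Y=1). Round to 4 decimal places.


Compute z = -2.98 + (-0.43)(5) = -5.1300.
exp(-z) = 169.0171.
P = 1/(1 + 169.0171) = 0.0059.

0.0059


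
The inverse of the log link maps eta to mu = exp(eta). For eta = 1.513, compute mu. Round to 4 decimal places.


Apply the inverse link:
mu = e^1.513 = 4.5403.

4.5403


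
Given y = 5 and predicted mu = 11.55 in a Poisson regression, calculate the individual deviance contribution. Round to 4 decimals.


First: ln(5/11.55) = -0.837248.
Then: 5 * -0.837248 = -4.186240.
y - mu = 5 - 11.55 = -6.55.
D = 2(-4.186240 - -6.55) = 4.727520, which rounds to 4.7275.

4.7275


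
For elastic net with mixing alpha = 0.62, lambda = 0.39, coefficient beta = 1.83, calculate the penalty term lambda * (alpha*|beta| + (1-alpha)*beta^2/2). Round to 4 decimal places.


Compute:
L1 = 0.62 * 1.83 = 1.1346.
L2 = 0.38 * 1.83^2 / 2 = 0.6363.
Penalty = 0.39 * (1.1346 + 0.6363) = 0.6906.

0.6906


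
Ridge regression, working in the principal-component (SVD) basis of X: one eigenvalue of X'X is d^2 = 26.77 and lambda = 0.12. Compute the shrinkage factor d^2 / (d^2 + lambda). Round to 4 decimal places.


Compute the denominator: 26.77 + 0.12 = 26.8900.
Shrinkage factor = 26.77 / 26.8900 = 0.9955.

0.9955


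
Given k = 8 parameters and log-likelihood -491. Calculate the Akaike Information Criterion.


AIC = 2k - 2*loglik = 2(8) - 2(-491).
= 16 + 982 = 998.

998


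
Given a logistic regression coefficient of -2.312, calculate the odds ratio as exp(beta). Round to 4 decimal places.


The odds ratio is computed as:
OR = e^(-2.312) = 0.0991.

0.0991


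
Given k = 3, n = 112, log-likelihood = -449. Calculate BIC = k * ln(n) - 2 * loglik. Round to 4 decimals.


k * ln(n) = 3 * ln(112) = 3 * 4.718499 = 14.155497.
-2 * loglik = -2 * (-449) = 898.
BIC = 14.155497 + 898 = 912.155497, which rounds to 912.1555.

912.1555


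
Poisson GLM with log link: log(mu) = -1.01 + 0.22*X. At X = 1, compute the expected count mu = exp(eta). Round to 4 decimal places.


Compute eta = -1.01 + 0.22 * 1 = -0.7900.
Apply inverse link: mu = e^-0.7900 = 0.4538.

0.4538


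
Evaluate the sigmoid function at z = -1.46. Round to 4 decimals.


Compute exp(1.4600) = 4.3060.
Sigmoid = 1 / (1 + 4.3060) = 1 / 5.3060 = 0.1885.

0.1885


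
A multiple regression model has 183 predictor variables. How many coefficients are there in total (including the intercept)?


Total coefficients = number of predictors + 1 (for the intercept).
= 183 + 1 = 184.

184


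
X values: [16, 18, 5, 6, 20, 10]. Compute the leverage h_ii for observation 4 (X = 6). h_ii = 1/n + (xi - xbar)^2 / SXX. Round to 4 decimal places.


Compute xbar = 12.5000 with n = 6 observations.
SXX = 203.5000.
Leverage = 1/6 + (6 - 12.5000)^2/203.5000 = 0.3743.

0.3743


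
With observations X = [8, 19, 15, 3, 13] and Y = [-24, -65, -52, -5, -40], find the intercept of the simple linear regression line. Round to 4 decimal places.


First find the slope: b1 = -3.7655.
Means: xbar = 11.6000, ybar = -37.2000.
b0 = ybar - b1 * xbar = -37.2000 - -3.7655 * 11.6000 = 6.4794.

6.4794


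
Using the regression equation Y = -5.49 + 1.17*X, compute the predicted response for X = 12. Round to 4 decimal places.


Substitute X = 12 into the equation:
Y = -5.49 + 1.17 * 12 = -5.49 + 14.0400 = 8.5500.

8.5500


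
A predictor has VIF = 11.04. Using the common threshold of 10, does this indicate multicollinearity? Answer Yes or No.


The threshold is 10.
VIF = 11.04 is >= 10.
Multicollinearity indication: Yes.

Yes


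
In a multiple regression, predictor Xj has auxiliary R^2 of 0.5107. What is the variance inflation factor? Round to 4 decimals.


Denominator: 1 - 0.5107 = 0.4893.
VIF = 1 / 0.4893 = 2.0437.

2.0437


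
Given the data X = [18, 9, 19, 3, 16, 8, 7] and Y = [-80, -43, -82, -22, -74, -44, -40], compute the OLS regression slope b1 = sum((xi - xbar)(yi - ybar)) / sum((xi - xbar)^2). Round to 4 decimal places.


Calculate xbar = 11.4286, ybar = -55.0000.
S_xx = 229.7143, S_xy = -867.0000.
Using b1 = S_xy / S_xx = -867.0000 / 229.7143, we get b1 = -3.7743.

-3.7743


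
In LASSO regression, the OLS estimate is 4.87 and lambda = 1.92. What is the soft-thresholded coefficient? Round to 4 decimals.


Check: |4.87| = 4.87 vs lambda = 1.92.
Since |beta| > lambda, coefficient = sign(beta)*(|beta| - lambda) = 2.9500.
Soft-thresholded coefficient = 2.9500.

2.9500


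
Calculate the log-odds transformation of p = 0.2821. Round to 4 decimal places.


Compute the odds: 0.2821/0.7179 = 0.3930.
Take the natural log: ln(0.3930) = -0.9341.

-0.9341


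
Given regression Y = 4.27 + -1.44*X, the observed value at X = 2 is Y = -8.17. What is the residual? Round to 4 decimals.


Compute yhat = 4.27 + (-1.44)(2) = 1.3900.
Residual = actual - predicted = -8.17 - 1.3900 = -9.5600.

-9.5600


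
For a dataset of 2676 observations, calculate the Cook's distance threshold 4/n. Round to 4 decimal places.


Cook's distance cutoff = 4/n = 4/2676.
= 0.0015.

0.0015


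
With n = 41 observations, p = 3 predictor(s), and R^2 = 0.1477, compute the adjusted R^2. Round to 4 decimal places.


Using the formula:
(1 - 0.1477) = 0.8523.
Multiply by 40/37: 0.8523 * 40 = 34.0920, then 34.0920 / 37 = 0.9214.
Adj R^2 = 1 - 0.9214 = 0.0786.

0.0786


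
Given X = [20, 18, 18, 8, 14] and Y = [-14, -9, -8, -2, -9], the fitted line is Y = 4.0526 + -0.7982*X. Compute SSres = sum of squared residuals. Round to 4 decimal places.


Predicted values from Y = 4.0526 + -0.7982*X.
Residuals: [-2.0886, 1.3150, 2.3150, 0.3330, -1.8778].
SSres = 15.0877.

15.0877


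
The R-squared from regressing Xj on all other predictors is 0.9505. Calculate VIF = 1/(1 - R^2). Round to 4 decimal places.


VIF = 1 / (1 - 0.9505).
= 1 / 0.0495 = 20.2020.

20.2020


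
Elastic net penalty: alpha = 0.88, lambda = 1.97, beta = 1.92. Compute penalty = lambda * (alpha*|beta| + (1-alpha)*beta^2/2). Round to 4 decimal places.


alpha * |beta| = 0.88 * 1.92 = 1.6896.
(1-alpha) * beta^2/2 = 0.12 * 3.6864/2 = 0.2212.
Total = 1.97 * (1.6896 + 0.2212) = 3.7642.

3.7642


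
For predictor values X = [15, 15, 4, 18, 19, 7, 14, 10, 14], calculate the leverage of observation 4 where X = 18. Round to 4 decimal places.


n = 9, xbar = 12.8889.
SXX = sum((xi - xbar)^2) = 196.8889.
h = 1/9 + (18 - 12.8889)^2 / 196.8889 = 0.2438.

0.2438


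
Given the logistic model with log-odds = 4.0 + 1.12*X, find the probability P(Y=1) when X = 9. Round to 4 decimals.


Compute z = 4.0 + (1.12)(9) = 14.0800.
exp(-z) = 0.0000.
P = 1/(1 + 0.0000) = 1.0000.

1.0000
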